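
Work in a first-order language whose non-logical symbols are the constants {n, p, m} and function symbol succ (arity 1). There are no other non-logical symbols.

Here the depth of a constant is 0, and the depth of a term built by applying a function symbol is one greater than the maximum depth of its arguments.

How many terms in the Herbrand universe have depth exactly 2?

If N_k denotes the number of depth-≤k ground terms, the 3 constants give N_0 = 3, and each function symbol of arity r contributes N_{k-1}^r new terms at level k: N_k = 3 + N_{k-1}.
N_0 = 3
N_1 = 3 + 3 = 6
N_2 = 3 + 6 = 9
Terms of depth exactly 2: N_2 − N_1 = 9 − 6 = 3.

3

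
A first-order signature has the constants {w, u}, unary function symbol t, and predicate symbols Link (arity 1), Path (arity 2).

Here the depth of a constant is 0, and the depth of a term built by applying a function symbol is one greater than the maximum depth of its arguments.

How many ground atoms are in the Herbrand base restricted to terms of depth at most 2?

First count ground terms of depth ≤ 2.
Count level by level. With function symbols t/1, the terms of depth ≤ k are the 2 constants together with each function applied to depth-≤(k−1) tuples, so N_k = 2 + N_{k-1}.
N_0 = 2
N_1 = 2 + 2 = 4
N_2 = 2 + 4 = 6
Explicitly: w, u, t(w), t(u), t(t(w)), t(t(u)).
So |H| = 6.
Each predicate of arity r yields |H|^r ground atoms (one per choice of an r-tuple from H):
  Link: 6;  Path: 6^2 = 36
Total ground atoms: 6 + 36 = 42.

42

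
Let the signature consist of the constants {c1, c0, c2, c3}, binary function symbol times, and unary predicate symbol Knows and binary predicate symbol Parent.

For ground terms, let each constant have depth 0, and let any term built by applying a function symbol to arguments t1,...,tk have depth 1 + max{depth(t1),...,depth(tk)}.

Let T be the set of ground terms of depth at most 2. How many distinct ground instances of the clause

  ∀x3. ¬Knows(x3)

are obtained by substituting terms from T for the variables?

404

Ground terms of depth ≤ 2:
  Write N_k for the number of ground terms of depth ≤ k. A term of depth ≤ k is either a constant or a function symbol applied to arguments of depth ≤ k−1, so N_k = 4 + N_{k-1}^2.
  N_0 = 4
  N_1 = 4 + 4^2 = 20
  N_2 = 4 + 20^2 = 404
So there are 404 ground terms available for substitution.
The variable x3 ranges independently over the available ground terms, and distinct assignments produce distinct instances.
Number of ground instances = 404.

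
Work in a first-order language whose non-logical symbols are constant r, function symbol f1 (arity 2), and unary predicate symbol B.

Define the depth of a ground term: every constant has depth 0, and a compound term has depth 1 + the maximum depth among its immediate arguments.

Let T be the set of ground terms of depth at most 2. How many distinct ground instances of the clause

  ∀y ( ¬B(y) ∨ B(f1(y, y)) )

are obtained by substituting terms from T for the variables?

5

Ground terms of depth ≤ 2:
  If N_k denotes the number of depth-≤k ground terms, the 1 constant gives N_0 = 1, and each function symbol of arity r contributes N_{k-1}^r new terms at level k: N_k = 1 + N_{k-1}^2.
  N_0 = 1
  N_1 = 1 + 1^2 = 2
  N_2 = 1 + 2^2 = 5
So there are 5 ground terms available for substitution.
The body mentions the single quantified variable y; since ground terms form a free algebra, no two substitutions collapse to the same formula.
Number of ground instances = 5.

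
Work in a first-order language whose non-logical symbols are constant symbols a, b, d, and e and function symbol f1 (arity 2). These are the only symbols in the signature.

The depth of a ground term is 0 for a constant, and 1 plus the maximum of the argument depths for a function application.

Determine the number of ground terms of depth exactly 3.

Count level by level. With function symbols f1/2, the terms of depth ≤ k are the 4 constants together with each function applied to depth-≤(k−1) tuples, so N_k = 4 + N_{k-1}^2.
N_0 = 4
N_1 = 4 + 4^2 = 20
N_2 = 4 + 20^2 = 404
N_3 = 4 + 404^2 = 163220
Terms of depth exactly 3: N_3 − N_2 = 163220 − 404 = 162816.

162816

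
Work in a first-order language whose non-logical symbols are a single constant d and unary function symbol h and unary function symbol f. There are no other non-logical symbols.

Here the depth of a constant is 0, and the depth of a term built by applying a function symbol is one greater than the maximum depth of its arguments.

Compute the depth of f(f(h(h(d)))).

4

depth(h(d)) = 1 + depth(d) = 1 + 0 = 1
depth(h(h(d))) = 1 + depth(h(d)) = 1 + 1 = 2
depth(f(h(h(d)))) = 1 + depth(h(h(d))) = 1 + 2 = 3
depth(f(f(h(h(d))))) = 1 + depth(f(h(h(d)))) = 1 + 3 = 4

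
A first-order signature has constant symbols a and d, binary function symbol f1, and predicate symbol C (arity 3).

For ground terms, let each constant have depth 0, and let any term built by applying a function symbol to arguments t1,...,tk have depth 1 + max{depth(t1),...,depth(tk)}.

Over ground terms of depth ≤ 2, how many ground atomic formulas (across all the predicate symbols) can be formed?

54872

First count ground terms of depth ≤ 2.
Write N_k for the number of ground terms of depth ≤ k. A term of depth ≤ k is either a constant or a function symbol applied to arguments of depth ≤ k−1, so N_k = 2 + N_{k-1}^2.
N_0 = 2
N_1 = 2 + 2^2 = 6
N_2 = 2 + 6^2 = 38
So |H| = 38.
A ground atom is a predicate applied to a tuple of terms from H, so the count is the sum over predicates of |H|^arity:
  C: 38^3 = 54872
Total ground atoms: 54872.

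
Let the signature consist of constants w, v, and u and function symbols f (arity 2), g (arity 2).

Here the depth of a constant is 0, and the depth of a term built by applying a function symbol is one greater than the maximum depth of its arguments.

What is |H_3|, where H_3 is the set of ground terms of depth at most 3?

Write N_k for the number of ground terms of depth ≤ k. A term of depth ≤ k is either a constant or a function symbol applied to arguments of depth ≤ k−1, so N_k = 3 + N_{k-1}^2 + N_{k-1}^2.
N_0 = 3
N_1 = 3 + 3^2 + 3^2 = 21
N_2 = 3 + 21^2 + 21^2 = 885
N_3 = 3 + 885^2 + 885^2 = 1566453

1566453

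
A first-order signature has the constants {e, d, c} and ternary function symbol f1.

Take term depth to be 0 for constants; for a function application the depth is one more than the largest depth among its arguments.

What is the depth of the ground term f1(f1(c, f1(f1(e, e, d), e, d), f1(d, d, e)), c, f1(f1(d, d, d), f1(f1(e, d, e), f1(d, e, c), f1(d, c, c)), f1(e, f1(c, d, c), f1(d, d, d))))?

depth(f1(e, e, d)) = 1 + max(0, 0, 0) = 1
depth(f1(f1(e, e, d), e, d)) = 1 + max(1, 0, 0) = 2
depth(f1(d, d, e)) = 1 + max(0, 0, 0) = 1
depth(f1(c, f1(f1(e, e, d), e, d), f1(d, d, e))) = 1 + max(0, 2, 1) = 3
depth(f1(d, d, d)) = 1 + max(0, 0, 0) = 1
depth(f1(e, d, e)) = 1 + max(0, 0, 0) = 1
depth(f1(d, e, c)) = 1 + max(0, 0, 0) = 1
depth(f1(d, c, c)) = 1 + max(0, 0, 0) = 1
depth(f1(f1(e, d, e), f1(d, e, c), f1(d, c, c))) = 1 + max(1, 1, 1) = 2
depth(f1(c, d, c)) = 1 + max(0, 0, 0) = 1
depth(f1(e, f1(c, d, c), f1(d, d, d))) = 1 + max(0, 1, 1) = 2
depth(f1(f1(d, d, d), f1(f1(e, d, e), f1(d, e, c), f1(d, c, c)), f1(e, f1(c, d, c), f1(d, d, d)))) = 1 + max(1, 2, 2) = 3
depth(f1(f1(c, f1(f1(e, e, d), e, d), f1(d, d, e)), c, f1(f1(d, d, d), f1(f1(e, d, e), f1(d, e, c), f1(d, c, c)), f1(e, f1(c, d, c), f1(d, d, d))))) = 1 + max(3, 0, 3) = 4

4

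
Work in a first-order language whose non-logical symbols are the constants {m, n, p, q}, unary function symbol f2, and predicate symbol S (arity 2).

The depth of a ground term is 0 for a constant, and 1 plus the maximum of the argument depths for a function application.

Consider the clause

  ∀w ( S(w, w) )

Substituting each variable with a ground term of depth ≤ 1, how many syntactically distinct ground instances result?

Ground terms of depth ≤ 1:
  Count level by level. With function symbols f2/1, the terms of depth ≤ k are the 4 constants together with each function applied to depth-≤(k−1) tuples, so N_k = 4 + N_{k-1}.
  N_0 = 4
  N_1 = 4 + 4 = 8
  Explicitly: m, n, p, q, f2(m), f2(n), f2(p), f2(q).
So there are 8 ground terms available for substitution.
The clause has 1 distinct variable (w), which appears in the body. In the free term algebra distinct substitutions yield syntactically distinct ground instances.
Number of ground instances = 8.

8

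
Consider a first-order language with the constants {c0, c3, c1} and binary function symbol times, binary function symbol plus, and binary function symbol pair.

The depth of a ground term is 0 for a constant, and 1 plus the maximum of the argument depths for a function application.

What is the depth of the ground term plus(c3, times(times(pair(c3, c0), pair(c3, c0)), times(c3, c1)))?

4

depth(pair(c3, c0)) = 1 + max(0, 0) = 1
depth(times(pair(c3, c0), pair(c3, c0))) = 1 + max(1, 1) = 2
depth(times(c3, c1)) = 1 + max(0, 0) = 1
depth(times(times(pair(c3, c0), pair(c3, c0)), times(c3, c1))) = 1 + max(2, 1) = 3
depth(plus(c3, times(times(pair(c3, c0), pair(c3, c0)), times(c3, c1)))) = 1 + max(0, 3) = 4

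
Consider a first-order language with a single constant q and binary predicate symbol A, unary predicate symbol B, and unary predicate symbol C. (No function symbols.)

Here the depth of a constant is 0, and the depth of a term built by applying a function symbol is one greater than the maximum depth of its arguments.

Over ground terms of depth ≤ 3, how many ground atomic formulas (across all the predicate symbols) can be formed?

3

First count ground terms of depth ≤ 3.
With no function symbols every ground term is a constant, so there is exactly 1 ground term at every depth bound.
N_0 = 1
N_1 = 1
N_2 = 1
N_3 = 1
Explicitly: q.
So |H| = 1.
For each predicate symbol, the number of ground atoms is |H| raised to its arity; summing:
  A: 1^2 = 1;  B: 1;  C: 1
Total ground atoms: 1 + 1 + 1 = 3.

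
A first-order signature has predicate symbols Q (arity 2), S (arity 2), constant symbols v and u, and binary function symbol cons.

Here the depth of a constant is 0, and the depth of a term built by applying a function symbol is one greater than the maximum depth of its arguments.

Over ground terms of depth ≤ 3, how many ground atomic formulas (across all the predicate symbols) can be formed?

First count ground terms of depth ≤ 3.
Let N_k = |{terms of depth ≤ k}|. Then N_0 = 2 and N_k = 2 + N_{k-1}^2 for k ≥ 1 (one summand per function symbol, arity giving the exponent).
N_0 = 2
N_1 = 2 + 2^2 = 6
N_2 = 2 + 6^2 = 38
N_3 = 2 + 38^2 = 1446
So |H| = 1446.
Each predicate of arity r yields |H|^r ground atoms (one per choice of an r-tuple from H):
  Q: 1446^2 = 2090916;  S: 1446^2 = 2090916
Total ground atoms: 2090916 + 2090916 = 4181832.

4181832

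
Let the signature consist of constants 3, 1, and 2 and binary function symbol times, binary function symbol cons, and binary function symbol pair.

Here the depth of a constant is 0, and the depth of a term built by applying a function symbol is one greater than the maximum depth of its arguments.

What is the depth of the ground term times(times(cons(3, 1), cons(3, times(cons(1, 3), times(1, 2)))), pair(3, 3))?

5

depth(cons(3, 1)) = 1 + max(0, 0) = 1
depth(cons(1, 3)) = 1 + max(0, 0) = 1
depth(times(1, 2)) = 1 + max(0, 0) = 1
depth(times(cons(1, 3), times(1, 2))) = 1 + max(1, 1) = 2
depth(cons(3, times(cons(1, 3), times(1, 2)))) = 1 + max(0, 2) = 3
depth(times(cons(3, 1), cons(3, times(cons(1, 3), times(1, 2))))) = 1 + max(1, 3) = 4
depth(pair(3, 3)) = 1 + max(0, 0) = 1
depth(times(times(cons(3, 1), cons(3, times(cons(1, 3), times(1, 2)))), pair(3, 3))) = 1 + max(4, 1) = 5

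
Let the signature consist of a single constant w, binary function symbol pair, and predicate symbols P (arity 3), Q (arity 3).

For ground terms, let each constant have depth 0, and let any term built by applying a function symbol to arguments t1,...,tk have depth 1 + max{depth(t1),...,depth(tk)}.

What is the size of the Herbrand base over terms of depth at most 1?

16

First count ground terms of depth ≤ 1.
Count level by level. With function symbols pair/2, the terms of depth ≤ k are the 1 constant together with each function applied to depth-≤(k−1) tuples, so N_k = 1 + N_{k-1}^2.
N_0 = 1
N_1 = 1 + 1^2 = 2
So |H| = 2.
Each predicate of arity r yields |H|^r ground atoms (one per choice of an r-tuple from H):
  P: 2^3 = 8;  Q: 2^3 = 8
Total ground atoms: 8 + 8 = 16.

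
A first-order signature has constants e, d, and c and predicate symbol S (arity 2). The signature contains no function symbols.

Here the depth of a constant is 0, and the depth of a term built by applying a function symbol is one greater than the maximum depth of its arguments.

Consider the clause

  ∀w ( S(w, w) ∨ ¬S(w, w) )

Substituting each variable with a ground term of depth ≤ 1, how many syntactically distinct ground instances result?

3

Ground terms of depth ≤ 1:
  With no function symbols every ground term is a constant, so there are exactly 3 ground terms at every depth bound.
  N_0 = 3
  N_1 = 3
  Explicitly: e, d, c.
So there are 3 ground terms available for substitution.
The clause has 1 distinct variable (w), which appears in the body. In the free term algebra distinct substitutions yield syntactically distinct ground instances.
Number of ground instances = 3.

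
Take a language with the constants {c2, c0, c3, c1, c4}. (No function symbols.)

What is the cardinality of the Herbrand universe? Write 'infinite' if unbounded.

There are no function symbols, so every ground term is one of the 5 constants.
The Herbrand universe is {c2, c0, c3, c1, c4}, which is finite with 5 elements.

5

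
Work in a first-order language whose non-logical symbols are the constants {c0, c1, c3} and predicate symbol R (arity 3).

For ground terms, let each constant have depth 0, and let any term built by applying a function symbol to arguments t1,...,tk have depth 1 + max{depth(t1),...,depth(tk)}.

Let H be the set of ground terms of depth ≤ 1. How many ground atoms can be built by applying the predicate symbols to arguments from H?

27

First count ground terms of depth ≤ 1.
With no function symbols every ground term is a constant, so there are exactly 3 ground terms at every depth bound.
N_0 = 3
N_1 = 3
Explicitly: c0, c1, c3.
So |H| = 3.
Each predicate of arity r yields |H|^r ground atoms (one per choice of an r-tuple from H):
  R: 3^3 = 27
Total ground atoms: 27.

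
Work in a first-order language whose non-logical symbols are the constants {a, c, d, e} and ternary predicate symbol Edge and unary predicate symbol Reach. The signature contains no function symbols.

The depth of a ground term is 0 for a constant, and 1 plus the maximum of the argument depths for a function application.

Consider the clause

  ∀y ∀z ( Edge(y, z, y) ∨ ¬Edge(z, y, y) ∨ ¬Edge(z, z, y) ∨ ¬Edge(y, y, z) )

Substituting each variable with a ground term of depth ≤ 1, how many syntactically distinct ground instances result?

Ground terms of depth ≤ 1:
  With no function symbols every ground term is a constant, so there are exactly 4 ground terms at every depth bound.
  N_0 = 4
  N_1 = 4
  Explicitly: a, c, d, e.
So there are 4 ground terms available for substitution.
The clause has 2 distinct variables (y, z), each appearing in the body. In the free term algebra distinct substitutions yield syntactically distinct ground instances.
Number of ground instances = 4^2 = 16.

16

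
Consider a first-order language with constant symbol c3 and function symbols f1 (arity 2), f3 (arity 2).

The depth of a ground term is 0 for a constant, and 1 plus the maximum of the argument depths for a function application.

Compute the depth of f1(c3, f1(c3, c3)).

depth(f1(c3, c3)) = 1 + max(0, 0) = 1
depth(f1(c3, f1(c3, c3))) = 1 + max(0, 1) = 2

2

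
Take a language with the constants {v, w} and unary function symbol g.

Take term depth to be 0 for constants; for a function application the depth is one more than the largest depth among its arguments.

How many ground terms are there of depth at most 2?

Let N_k count ground terms of depth at most k. Each non-constant term of depth ≤ k is some function symbol applied to depth-≤(k−1) arguments, giving N_k = 2 + N_{k-1}.
N_0 = 2
N_1 = 2 + 2 = 4
N_2 = 2 + 4 = 6

6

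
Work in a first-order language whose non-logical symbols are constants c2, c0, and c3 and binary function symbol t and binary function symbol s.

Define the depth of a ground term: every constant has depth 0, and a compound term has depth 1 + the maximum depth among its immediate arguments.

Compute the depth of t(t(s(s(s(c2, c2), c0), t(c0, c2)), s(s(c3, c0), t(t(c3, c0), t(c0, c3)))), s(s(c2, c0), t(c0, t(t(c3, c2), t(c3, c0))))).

5

depth(s(c2, c2)) = 1 + max(0, 0) = 1
depth(s(s(c2, c2), c0)) = 1 + max(1, 0) = 2
depth(t(c0, c2)) = 1 + max(0, 0) = 1
depth(s(s(s(c2, c2), c0), t(c0, c2))) = 1 + max(2, 1) = 3
depth(s(c3, c0)) = 1 + max(0, 0) = 1
depth(t(c3, c0)) = 1 + max(0, 0) = 1
depth(t(c0, c3)) = 1 + max(0, 0) = 1
depth(t(t(c3, c0), t(c0, c3))) = 1 + max(1, 1) = 2
depth(s(s(c3, c0), t(t(c3, c0), t(c0, c3)))) = 1 + max(1, 2) = 3
depth(t(s(s(s(c2, c2), c0), t(c0, c2)), s(s(c3, c0), t(t(c3, c0), t(c0, c3))))) = 1 + max(3, 3) = 4
depth(s(c2, c0)) = 1 + max(0, 0) = 1
depth(t(c3, c2)) = 1 + max(0, 0) = 1
depth(t(t(c3, c2), t(c3, c0))) = 1 + max(1, 1) = 2
depth(t(c0, t(t(c3, c2), t(c3, c0)))) = 1 + max(0, 2) = 3
depth(s(s(c2, c0), t(c0, t(t(c3, c2), t(c3, c0))))) = 1 + max(1, 3) = 4
depth(t(t(s(s(s(c2, c2), c0), t(c0, c2)), s(s(c3, c0), t(t(c3, c0), t(c0, c3)))), s(s(c2, c0), t(c0, t(t(c3, c2), t(c3, c0)))))) = 1 + max(4, 4) = 5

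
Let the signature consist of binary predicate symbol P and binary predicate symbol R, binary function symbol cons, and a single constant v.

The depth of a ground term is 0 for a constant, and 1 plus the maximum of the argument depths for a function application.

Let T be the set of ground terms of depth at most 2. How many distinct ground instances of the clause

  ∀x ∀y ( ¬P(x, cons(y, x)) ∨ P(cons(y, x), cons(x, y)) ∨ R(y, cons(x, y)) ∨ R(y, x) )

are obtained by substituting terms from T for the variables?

Ground terms of depth ≤ 2:
  Let N_k = |{terms of depth ≤ k}|. Then N_0 = 1 and N_k = 1 + N_{k-1}^2 for k ≥ 1 (one summand per function symbol, arity giving the exponent).
  N_0 = 1
  N_1 = 1 + 1^2 = 2
  N_2 = 1 + 2^2 = 5
  Explicitly: v, cons(v, v), cons(v, cons(v, v)), cons(cons(v, v), v), cons(cons(v, v), cons(v, v)).
So there are 5 ground terms available for substitution.
The body mentions every one of the 2 quantified variables; since ground terms form a free algebra, no two substitutions collapse to the same formula.
Number of ground instances = 5^2 = 25.

25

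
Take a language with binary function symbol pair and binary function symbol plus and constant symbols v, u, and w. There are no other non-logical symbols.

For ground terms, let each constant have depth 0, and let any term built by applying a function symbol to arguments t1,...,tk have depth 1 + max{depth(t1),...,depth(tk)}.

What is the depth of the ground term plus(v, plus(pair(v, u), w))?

3

depth(pair(v, u)) = 1 + max(0, 0) = 1
depth(plus(pair(v, u), w)) = 1 + max(1, 0) = 2
depth(plus(v, plus(pair(v, u), w))) = 1 + max(0, 2) = 3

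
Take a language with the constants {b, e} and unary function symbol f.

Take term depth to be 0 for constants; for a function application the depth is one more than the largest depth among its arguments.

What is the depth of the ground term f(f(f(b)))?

3

depth(f(b)) = 1 + depth(b) = 1 + 0 = 1
depth(f(f(b))) = 1 + depth(f(b)) = 1 + 1 = 2
depth(f(f(f(b)))) = 1 + depth(f(f(b))) = 1 + 2 = 3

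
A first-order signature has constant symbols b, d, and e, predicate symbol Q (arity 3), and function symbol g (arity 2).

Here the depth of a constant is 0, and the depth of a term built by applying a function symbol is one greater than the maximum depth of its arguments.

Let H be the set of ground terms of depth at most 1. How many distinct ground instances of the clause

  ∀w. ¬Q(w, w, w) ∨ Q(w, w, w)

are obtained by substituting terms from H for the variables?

12

Ground terms of depth ≤ 1:
  Let N_k count ground terms of depth at most k. Each non-constant term of depth ≤ k is some function symbol applied to depth-≤(k−1) arguments, giving N_k = 3 + N_{k-1}^2.
  N_0 = 3
  N_1 = 3 + 3^2 = 12
So there are 12 ground terms available for substitution.
The clause has 1 distinct variable (w), which appears in the body. In the free term algebra distinct substitutions yield syntactically distinct ground instances.
Number of ground instances = 12.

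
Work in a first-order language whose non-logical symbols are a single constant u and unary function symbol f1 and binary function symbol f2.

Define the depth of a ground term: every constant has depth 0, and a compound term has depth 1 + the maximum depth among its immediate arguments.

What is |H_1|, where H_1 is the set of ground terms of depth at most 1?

3

Write N_k for the number of ground terms of depth ≤ k. A term of depth ≤ k is either a constant or a function symbol applied to arguments of depth ≤ k−1, so N_k = 1 + N_{k-1} + N_{k-1}^2.
N_0 = 1
N_1 = 1 + 1 + 1^2 = 3
Explicitly: u, f1(u), f2(u, u).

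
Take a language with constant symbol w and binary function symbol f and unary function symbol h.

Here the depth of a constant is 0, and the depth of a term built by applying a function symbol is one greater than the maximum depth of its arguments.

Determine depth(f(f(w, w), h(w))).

2

depth(f(w, w)) = 1 + max(0, 0) = 1
depth(h(w)) = 1 + depth(w) = 1 + 0 = 1
depth(f(f(w, w), h(w))) = 1 + max(1, 1) = 2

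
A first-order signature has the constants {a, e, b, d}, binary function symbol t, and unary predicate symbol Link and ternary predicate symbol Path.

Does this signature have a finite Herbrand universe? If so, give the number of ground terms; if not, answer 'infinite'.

infinite

The signature has at least one function symbol (t, arity 2) and at least one constant (a).
Iterating t gives infinitely many distinct ground terms: a, t(a, a), t(t(a, a), t(a, a)), ...
So the Herbrand universe is infinite.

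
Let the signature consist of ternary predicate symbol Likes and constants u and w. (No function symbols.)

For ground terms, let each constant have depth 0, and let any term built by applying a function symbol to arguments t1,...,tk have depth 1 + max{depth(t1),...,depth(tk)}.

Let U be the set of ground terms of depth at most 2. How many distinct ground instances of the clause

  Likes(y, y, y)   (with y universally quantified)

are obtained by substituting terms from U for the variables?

2

Ground terms of depth ≤ 2:
  With no function symbols every ground term is a constant, so there are exactly 2 ground terms at every depth bound.
  N_0 = 2
  N_1 = 2
  N_2 = 2
  Explicitly: u, w.
So there are 2 ground terms available for substitution.
The clause has 1 distinct variable (y), which appears in the body. In the free term algebra distinct substitutions yield syntactically distinct ground instances.
Number of ground instances = 2.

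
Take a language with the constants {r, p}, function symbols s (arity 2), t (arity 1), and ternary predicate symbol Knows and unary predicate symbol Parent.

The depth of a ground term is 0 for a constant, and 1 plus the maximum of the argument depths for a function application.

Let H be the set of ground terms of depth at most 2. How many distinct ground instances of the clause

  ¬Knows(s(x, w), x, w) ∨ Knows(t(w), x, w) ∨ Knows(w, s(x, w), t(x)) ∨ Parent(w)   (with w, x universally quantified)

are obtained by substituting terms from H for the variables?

Ground terms of depth ≤ 2:
  If N_k denotes the number of depth-≤k ground terms, the 2 constants give N_0 = 2, and each function symbol of arity r contributes N_{k-1}^r new terms at level k: N_k = 2 + N_{k-1}^2 + N_{k-1}.
  N_0 = 2
  N_1 = 2 + 2^2 + 2 = 8
  N_2 = 2 + 8^2 + 8 = 74
So there are 74 ground terms available for substitution.
The clause has 2 distinct variables (w, x), each appearing in the body. In the free term algebra distinct substitutions yield syntactically distinct ground instances.
Number of ground instances = 74^2 = 5476.

5476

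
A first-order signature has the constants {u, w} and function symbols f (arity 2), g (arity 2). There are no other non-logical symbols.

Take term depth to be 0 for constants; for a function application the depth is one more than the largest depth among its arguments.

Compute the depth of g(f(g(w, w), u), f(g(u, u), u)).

3

depth(g(w, w)) = 1 + max(0, 0) = 1
depth(f(g(w, w), u)) = 1 + max(1, 0) = 2
depth(g(u, u)) = 1 + max(0, 0) = 1
depth(f(g(u, u), u)) = 1 + max(1, 0) = 2
depth(g(f(g(w, w), u), f(g(u, u), u))) = 1 + max(2, 2) = 3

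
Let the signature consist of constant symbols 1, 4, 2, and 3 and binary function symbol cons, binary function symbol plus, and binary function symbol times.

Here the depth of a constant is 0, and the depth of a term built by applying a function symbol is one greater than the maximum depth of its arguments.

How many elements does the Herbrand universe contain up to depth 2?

Let N_k count ground terms of depth at most k. Each non-constant term of depth ≤ k is some function symbol applied to depth-≤(k−1) arguments, giving N_k = 4 + N_{k-1}^2 + N_{k-1}^2 + N_{k-1}^2.
N_0 = 4
N_1 = 4 + 4^2 + 4^2 + 4^2 = 52
N_2 = 4 + 52^2 + 52^2 + 52^2 = 8116

8116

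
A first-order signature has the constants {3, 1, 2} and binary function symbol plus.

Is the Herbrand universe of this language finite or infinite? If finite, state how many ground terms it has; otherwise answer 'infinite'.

The signature has at least one function symbol (plus, arity 2) and at least one constant (3).
Iterating plus gives infinitely many distinct ground terms: 3, plus(3, 3), plus(plus(3, 3), plus(3, 3)), ...
So the Herbrand universe is infinite.

infinite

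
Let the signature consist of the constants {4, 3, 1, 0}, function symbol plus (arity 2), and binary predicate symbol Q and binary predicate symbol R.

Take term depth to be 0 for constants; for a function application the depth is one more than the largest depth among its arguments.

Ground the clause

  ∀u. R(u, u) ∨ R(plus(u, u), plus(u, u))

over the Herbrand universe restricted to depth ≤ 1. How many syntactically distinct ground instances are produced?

20

Ground terms of depth ≤ 1:
  If N_k denotes the number of depth-≤k ground terms, the 4 constants give N_0 = 4, and each function symbol of arity r contributes N_{k-1}^r new terms at level k: N_k = 4 + N_{k-1}^2.
  N_0 = 4
  N_1 = 4 + 4^2 = 20
So there are 20 ground terms available for substitution.
The variable u ranges independently over the available ground terms, and distinct assignments produce distinct instances.
Number of ground instances = 20.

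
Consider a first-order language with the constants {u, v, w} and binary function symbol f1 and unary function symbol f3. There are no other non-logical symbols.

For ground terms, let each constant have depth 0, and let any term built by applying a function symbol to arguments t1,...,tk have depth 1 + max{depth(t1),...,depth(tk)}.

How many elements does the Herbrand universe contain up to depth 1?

Count level by level. With function symbols f1/2, f3/1, the terms of depth ≤ k are the 3 constants together with each function applied to depth-≤(k−1) tuples, so N_k = 3 + N_{k-1}^2 + N_{k-1}.
N_0 = 3
N_1 = 3 + 3^2 + 3 = 15

15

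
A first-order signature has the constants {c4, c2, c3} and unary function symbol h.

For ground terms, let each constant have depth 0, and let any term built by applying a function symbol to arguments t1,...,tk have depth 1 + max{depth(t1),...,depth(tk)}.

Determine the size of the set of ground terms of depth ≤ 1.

6

Write N_k for the number of ground terms of depth ≤ k. A term of depth ≤ k is either a constant or a function symbol applied to arguments of depth ≤ k−1, so N_k = 3 + N_{k-1}.
N_0 = 3
N_1 = 3 + 3 = 6
Explicitly: c4, c2, c3, h(c4), h(c2), h(c3).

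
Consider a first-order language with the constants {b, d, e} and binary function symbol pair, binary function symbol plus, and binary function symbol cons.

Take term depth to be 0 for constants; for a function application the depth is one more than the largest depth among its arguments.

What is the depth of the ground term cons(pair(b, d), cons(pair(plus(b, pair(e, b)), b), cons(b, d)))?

depth(pair(b, d)) = 1 + max(0, 0) = 1
depth(pair(e, b)) = 1 + max(0, 0) = 1
depth(plus(b, pair(e, b))) = 1 + max(0, 1) = 2
depth(pair(plus(b, pair(e, b)), b)) = 1 + max(2, 0) = 3
depth(cons(b, d)) = 1 + max(0, 0) = 1
depth(cons(pair(plus(b, pair(e, b)), b), cons(b, d))) = 1 + max(3, 1) = 4
depth(cons(pair(b, d), cons(pair(plus(b, pair(e, b)), b), cons(b, d)))) = 1 + max(1, 4) = 5

5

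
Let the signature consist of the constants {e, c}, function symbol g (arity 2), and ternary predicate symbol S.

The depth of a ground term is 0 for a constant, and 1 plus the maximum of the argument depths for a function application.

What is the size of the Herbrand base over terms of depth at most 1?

First count ground terms of depth ≤ 1.
Count level by level. With function symbols g/2, the terms of depth ≤ k are the 2 constants together with each function applied to depth-≤(k−1) tuples, so N_k = 2 + N_{k-1}^2.
N_0 = 2
N_1 = 2 + 2^2 = 6
So |H| = 6.
Each predicate of arity r yields |H|^r ground atoms (one per choice of an r-tuple from H):
  S: 6^3 = 216
Total ground atoms: 216.

216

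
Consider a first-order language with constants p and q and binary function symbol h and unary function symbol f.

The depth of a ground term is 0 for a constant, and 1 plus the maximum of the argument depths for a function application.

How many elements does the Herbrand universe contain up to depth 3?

If N_k denotes the number of depth-≤k ground terms, the 2 constants give N_0 = 2, and each function symbol of arity r contributes N_{k-1}^r new terms at level k: N_k = 2 + N_{k-1}^2 + N_{k-1}.
N_0 = 2
N_1 = 2 + 2^2 + 2 = 8
N_2 = 2 + 8^2 + 8 = 74
N_3 = 2 + 74^2 + 74 = 5552

5552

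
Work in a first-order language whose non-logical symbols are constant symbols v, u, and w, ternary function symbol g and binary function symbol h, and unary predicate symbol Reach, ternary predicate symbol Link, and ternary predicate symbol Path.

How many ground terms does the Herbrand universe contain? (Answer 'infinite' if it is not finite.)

infinite

The signature has at least one function symbol (g, arity 3) and at least one constant (v).
Iterating g gives infinitely many distinct ground terms: v, g(v, v, v), g(g(v, v, v), g(v, v, v), g(v, v, v)), ...
So the Herbrand universe is infinite.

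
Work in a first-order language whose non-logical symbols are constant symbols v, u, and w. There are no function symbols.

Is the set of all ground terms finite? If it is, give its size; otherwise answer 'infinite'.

There are no function symbols, so every ground term is one of the 3 constants.
The Herbrand universe is {v, u, w}, which is finite with 3 elements.

3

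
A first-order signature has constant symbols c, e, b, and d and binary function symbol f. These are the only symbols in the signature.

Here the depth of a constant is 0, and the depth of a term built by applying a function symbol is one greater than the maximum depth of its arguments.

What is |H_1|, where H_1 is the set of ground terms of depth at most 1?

Let N_k count ground terms of depth at most k. Each non-constant term of depth ≤ k is some function symbol applied to depth-≤(k−1) arguments, giving N_k = 4 + N_{k-1}^2.
N_0 = 4
N_1 = 4 + 4^2 = 20

20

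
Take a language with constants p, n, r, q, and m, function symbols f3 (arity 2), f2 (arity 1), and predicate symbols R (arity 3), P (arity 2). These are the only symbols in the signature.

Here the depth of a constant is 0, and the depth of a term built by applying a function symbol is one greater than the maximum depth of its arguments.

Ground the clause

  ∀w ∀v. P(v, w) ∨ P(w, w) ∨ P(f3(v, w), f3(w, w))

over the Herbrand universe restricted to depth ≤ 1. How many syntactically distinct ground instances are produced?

Ground terms of depth ≤ 1:
  Let N_k count ground terms of depth at most k. Each non-constant term of depth ≤ k is some function symbol applied to depth-≤(k−1) arguments, giving N_k = 5 + N_{k-1}^2 + N_{k-1}.
  N_0 = 5
  N_1 = 5 + 5^2 + 5 = 35
So there are 35 ground terms available for substitution.
Each of w, v ranges independently over the available ground terms, and distinct assignments produce distinct instances.
Number of ground instances = 35^2 = 1225.

1225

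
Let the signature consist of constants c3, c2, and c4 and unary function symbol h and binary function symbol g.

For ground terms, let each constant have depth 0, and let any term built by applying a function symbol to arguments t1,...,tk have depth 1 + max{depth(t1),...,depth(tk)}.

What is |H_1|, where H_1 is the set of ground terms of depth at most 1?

15

Let N_k = |{terms of depth ≤ k}|. Then N_0 = 3 and N_k = 3 + N_{k-1} + N_{k-1}^2 for k ≥ 1 (one summand per function symbol, arity giving the exponent).
N_0 = 3
N_1 = 3 + 3 + 3^2 = 15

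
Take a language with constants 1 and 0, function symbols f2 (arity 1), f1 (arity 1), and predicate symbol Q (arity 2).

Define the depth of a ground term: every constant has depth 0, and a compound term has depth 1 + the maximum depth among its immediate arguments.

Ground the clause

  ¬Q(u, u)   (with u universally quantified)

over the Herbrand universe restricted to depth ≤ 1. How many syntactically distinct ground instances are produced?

Ground terms of depth ≤ 1:
  Count level by level. With function symbols f2/1, f1/1, the terms of depth ≤ k are the 2 constants together with each function applied to depth-≤(k−1) tuples, so N_k = 2 + N_{k-1} + N_{k-1}.
  N_0 = 2
  N_1 = 2 + 2 + 2 = 6
So there are 6 ground terms available for substitution.
There is 1 variable to instantiate (u),  occurring in at least one literal, so different choices give different ground instances.
Number of ground instances = 6.

6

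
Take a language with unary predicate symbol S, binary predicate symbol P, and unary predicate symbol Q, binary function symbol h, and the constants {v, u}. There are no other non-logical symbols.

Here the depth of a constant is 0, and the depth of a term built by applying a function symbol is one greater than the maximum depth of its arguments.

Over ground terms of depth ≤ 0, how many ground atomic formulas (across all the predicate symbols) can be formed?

8

First count ground terms of depth ≤ 0.
Count level by level. With function symbols h/2, the terms of depth ≤ k are the 2 constants together with each function applied to depth-≤(k−1) tuples, so N_k = 2 + N_{k-1}^2.
N_0 = 2
So |H| = 2.
Each predicate of arity r yields |H|^r ground atoms (one per choice of an r-tuple from H):
  S: 2;  P: 2^2 = 4;  Q: 2
Total ground atoms: 2 + 4 + 2 = 8.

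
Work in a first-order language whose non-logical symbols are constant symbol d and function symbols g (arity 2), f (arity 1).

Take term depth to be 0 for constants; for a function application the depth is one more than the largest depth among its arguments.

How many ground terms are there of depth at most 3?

183

Let N_k = |{terms of depth ≤ k}|. Then N_0 = 1 and N_k = 1 + N_{k-1}^2 + N_{k-1} for k ≥ 1 (one summand per function symbol, arity giving the exponent).
N_0 = 1
N_1 = 1 + 1^2 + 1 = 3
N_2 = 1 + 3^2 + 3 = 13
N_3 = 1 + 13^2 + 13 = 183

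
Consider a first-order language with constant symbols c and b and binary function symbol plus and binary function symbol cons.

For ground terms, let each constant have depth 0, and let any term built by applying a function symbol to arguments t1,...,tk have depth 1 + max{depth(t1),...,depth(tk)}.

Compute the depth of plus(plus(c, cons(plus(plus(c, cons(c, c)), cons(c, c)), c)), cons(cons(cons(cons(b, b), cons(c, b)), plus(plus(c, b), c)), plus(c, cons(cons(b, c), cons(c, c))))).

6

depth(cons(c, c)) = 1 + max(0, 0) = 1
depth(plus(c, cons(c, c))) = 1 + max(0, 1) = 2
depth(plus(plus(c, cons(c, c)), cons(c, c))) = 1 + max(2, 1) = 3
depth(cons(plus(plus(c, cons(c, c)), cons(c, c)), c)) = 1 + max(3, 0) = 4
depth(plus(c, cons(plus(plus(c, cons(c, c)), cons(c, c)), c))) = 1 + max(0, 4) = 5
depth(cons(b, b)) = 1 + max(0, 0) = 1
depth(cons(c, b)) = 1 + max(0, 0) = 1
depth(cons(cons(b, b), cons(c, b))) = 1 + max(1, 1) = 2
depth(plus(c, b)) = 1 + max(0, 0) = 1
depth(plus(plus(c, b), c)) = 1 + max(1, 0) = 2
depth(cons(cons(cons(b, b), cons(c, b)), plus(plus(c, b), c))) = 1 + max(2, 2) = 3
depth(cons(b, c)) = 1 + max(0, 0) = 1
depth(cons(cons(b, c), cons(c, c))) = 1 + max(1, 1) = 2
depth(plus(c, cons(cons(b, c), cons(c, c)))) = 1 + max(0, 2) = 3
depth(cons(cons(cons(cons(b, b), cons(c, b)), plus(plus(c, b), c)), plus(c, cons(cons(b, c), cons(c, c))))) = 1 + max(3, 3) = 4
depth(plus(plus(c, cons(plus(plus(c, cons(c, c)), cons(c, c)), c)), cons(cons(cons(cons(b, b), cons(c, b)), plus(plus(c, b), c)), plus(c, cons(cons(b, c), cons(c, c)))))) = 1 + max(5, 4) = 6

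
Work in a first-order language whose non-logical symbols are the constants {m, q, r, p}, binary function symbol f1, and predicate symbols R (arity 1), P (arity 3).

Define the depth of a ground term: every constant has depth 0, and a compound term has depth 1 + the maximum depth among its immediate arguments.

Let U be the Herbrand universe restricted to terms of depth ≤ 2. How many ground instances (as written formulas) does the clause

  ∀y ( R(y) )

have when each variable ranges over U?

Ground terms of depth ≤ 2:
  Write N_k for the number of ground terms of depth ≤ k. A term of depth ≤ k is either a constant or a function symbol applied to arguments of depth ≤ k−1, so N_k = 4 + N_{k-1}^2.
  N_0 = 4
  N_1 = 4 + 4^2 = 20
  N_2 = 4 + 20^2 = 404
So there are 404 ground terms available for substitution.
The body mentions the single quantified variable y; since ground terms form a free algebra, no two substitutions collapse to the same formula.
Number of ground instances = 404.

404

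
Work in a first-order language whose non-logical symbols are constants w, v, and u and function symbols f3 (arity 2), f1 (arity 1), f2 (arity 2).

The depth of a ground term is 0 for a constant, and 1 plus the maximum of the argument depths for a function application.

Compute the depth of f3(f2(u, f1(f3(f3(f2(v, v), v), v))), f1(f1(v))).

depth(f2(v, v)) = 1 + max(0, 0) = 1
depth(f3(f2(v, v), v)) = 1 + max(1, 0) = 2
depth(f3(f3(f2(v, v), v), v)) = 1 + max(2, 0) = 3
depth(f1(f3(f3(f2(v, v), v), v))) = 1 + depth(f3(f3(f2(v, v), v), v)) = 1 + 3 = 4
depth(f2(u, f1(f3(f3(f2(v, v), v), v)))) = 1 + max(0, 4) = 5
depth(f1(v)) = 1 + depth(v) = 1 + 0 = 1
depth(f1(f1(v))) = 1 + depth(f1(v)) = 1 + 1 = 2
depth(f3(f2(u, f1(f3(f3(f2(v, v), v), v))), f1(f1(v)))) = 1 + max(5, 2) = 6

6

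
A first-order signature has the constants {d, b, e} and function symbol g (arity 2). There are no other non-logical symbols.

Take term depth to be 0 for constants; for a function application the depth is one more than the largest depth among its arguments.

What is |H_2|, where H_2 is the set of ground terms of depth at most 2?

Let N_k = |{terms of depth ≤ k}|. Then N_0 = 3 and N_k = 3 + N_{k-1}^2 for k ≥ 1 (one summand per function symbol, arity giving the exponent).
N_0 = 3
N_1 = 3 + 3^2 = 12
N_2 = 3 + 12^2 = 147

147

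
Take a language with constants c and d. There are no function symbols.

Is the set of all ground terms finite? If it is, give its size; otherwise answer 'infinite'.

2

There are no function symbols, so every ground term is one of the 2 constants.
The Herbrand universe is {c, d}, which is finite with 2 elements.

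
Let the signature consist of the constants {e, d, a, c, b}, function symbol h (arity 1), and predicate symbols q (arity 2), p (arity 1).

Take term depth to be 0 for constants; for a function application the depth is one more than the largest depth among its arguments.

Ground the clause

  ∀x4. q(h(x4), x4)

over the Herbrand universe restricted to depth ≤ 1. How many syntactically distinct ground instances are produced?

10

Ground terms of depth ≤ 1:
  Write N_k for the number of ground terms of depth ≤ k. A term of depth ≤ k is either a constant or a function symbol applied to arguments of depth ≤ k−1, so N_k = 5 + N_{k-1}.
  N_0 = 5
  N_1 = 5 + 5 = 10
So there are 10 ground terms available for substitution.
The body mentions the single quantified variable x4; since ground terms form a free algebra, no two substitutions collapse to the same formula.
Number of ground instances = 10.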